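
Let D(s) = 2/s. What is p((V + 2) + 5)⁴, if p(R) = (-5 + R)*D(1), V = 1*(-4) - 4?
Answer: 20736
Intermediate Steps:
V = -8 (V = -4 - 4 = -8)
p(R) = -10 + 2*R (p(R) = (-5 + R)*(2/1) = (-5 + R)*(2*1) = (-5 + R)*2 = -10 + 2*R)
p((V + 2) + 5)⁴ = (-10 + 2*((-8 + 2) + 5))⁴ = (-10 + 2*(-6 + 5))⁴ = (-10 + 2*(-1))⁴ = (-10 - 2)⁴ = (-12)⁴ = 20736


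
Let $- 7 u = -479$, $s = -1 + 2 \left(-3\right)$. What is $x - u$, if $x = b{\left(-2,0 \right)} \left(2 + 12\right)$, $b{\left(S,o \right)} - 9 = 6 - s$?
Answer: $\frac{1677}{7} \approx 239.57$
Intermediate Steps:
$s = -7$ ($s = -1 - 6 = -7$)
$b{\left(S,o \right)} = 22$ ($b{\left(S,o \right)} = 9 + \left(6 - -7\right) = 9 + \left(6 + 7\right) = 9 + 13 = 22$)
$u = \frac{479}{7}$ ($u = \left(- \frac{1}{7}\right) \left(-479\right) = \frac{479}{7} \approx 68.429$)
$x = 308$ ($x = 22 \left(2 + 12\right) = 22 \cdot 14 = 308$)
$x - u = 308 - \frac{479}{7} = \frac{1677}{7}$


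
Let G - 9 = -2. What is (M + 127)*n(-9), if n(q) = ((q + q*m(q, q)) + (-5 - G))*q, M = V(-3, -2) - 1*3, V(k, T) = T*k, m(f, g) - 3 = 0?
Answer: 56160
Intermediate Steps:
m(f, g) = 3 (m(f, g) = 3 + 0 = 3)
G = 7 (G = 9 - 2 = 7)
M = 3 (M = -2*(-3) - 1*3 = 6 - 3 = 3)
n(q) = q*(-12 + 4*q) (n(q) = ((q + q*3) + (-5 - 1*7))*q = ((q + 3*q) + (-5 - 7))*q = (4*q - 12)*q = (-12 + 4*q)*q = q*(-12 + 4*q))
(M + 127)*n(-9) = (3 + 127)*(4*(-9)*(-3 - 9)) = 130*(4*(-9)*(-12)) = 130*432 = 56160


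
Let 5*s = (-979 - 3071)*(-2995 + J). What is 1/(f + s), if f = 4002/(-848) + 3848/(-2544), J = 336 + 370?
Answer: 1272/2358394553 ≈ 5.3935e-7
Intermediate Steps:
J = 706
f = -7927/1272 (f = 4002*(-1/848) + 3848*(-1/2544) = -2001/424 - 481/318 = -7927/1272 ≈ -6.2319)
s = 1854090 (s = ((-979 - 3071)*(-2995 + 706))/5 = (-4050*(-2289))/5 = (1/5)*9270450 = 1854090)
1/(f + s) = 1/(-7927/1272 + 1854090) = 1/(2358394553/1272) = 1272/2358394553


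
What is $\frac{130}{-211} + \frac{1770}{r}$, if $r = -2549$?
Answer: $- \frac{704840}{537839} \approx -1.3105$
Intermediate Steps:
$\frac{130}{-211} + \frac{1770}{r} = \frac{130}{-211} + \frac{1770}{-2549} = 130 \left(- \frac{1}{211}\right) + 1770 \left(- \frac{1}{2549}\right) = - \frac{130}{211} - \frac{1770}{2549} = - \frac{704840}{537839}$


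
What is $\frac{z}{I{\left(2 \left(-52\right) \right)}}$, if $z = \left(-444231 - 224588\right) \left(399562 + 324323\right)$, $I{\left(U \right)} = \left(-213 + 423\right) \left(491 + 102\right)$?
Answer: $- \frac{32276536121}{8302} \approx -3.8878 \cdot 10^{6}$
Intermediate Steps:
$I{\left(U \right)} = 124530$ ($I{\left(U \right)} = 210 \cdot 593 = 124530$)
$z = -484148041815$ ($z = \left(-668819\right) 723885 = -484148041815$)
$\frac{z}{I{\left(2 \left(-52\right) \right)}} = - \frac{484148041815}{124530} = \left(-484148041815\right) \frac{1}{124530} = - \frac{32276536121}{8302}$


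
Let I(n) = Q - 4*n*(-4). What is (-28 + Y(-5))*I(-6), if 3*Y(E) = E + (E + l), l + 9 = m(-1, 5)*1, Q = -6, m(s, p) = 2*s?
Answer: 3570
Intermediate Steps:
l = -11 (l = -9 + (2*(-1))*1 = -9 - 2*1 = -9 - 2 = -11)
Y(E) = -11/3 + 2*E/3 (Y(E) = (E + (E - 11))/3 = (E + (-11 + E))/3 = (-11 + 2*E)/3 = -11/3 + 2*E/3)
I(n) = -6 + 16*n (I(n) = -6 - 4*n*(-4) = -6 - (-16)*n = -6 + 16*n)
(-28 + Y(-5))*I(-6) = (-28 + (-11/3 + (⅔)*(-5)))*(-6 + 16*(-6)) = (-28 + (-11/3 - 10/3))*(-6 - 96) = (-28 - 7)*(-102) = -35*(-102) = 3570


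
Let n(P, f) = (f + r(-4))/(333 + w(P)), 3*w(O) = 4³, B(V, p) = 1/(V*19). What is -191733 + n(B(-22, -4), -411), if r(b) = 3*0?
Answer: -203813412/1063 ≈ -1.9173e+5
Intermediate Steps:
B(V, p) = 1/(19*V) (B(V, p) = (1/19)/V = 1/(19*V))
r(b) = 0
w(O) = 64/3 (w(O) = (⅓)*4³ = (⅓)*64 = 64/3)
n(P, f) = 3*f/1063 (n(P, f) = (f + 0)/(333 + 64/3) = f/(1063/3) = f*(3/1063) = 3*f/1063)
-191733 + n(B(-22, -4), -411) = -191733 + (3/1063)*(-411) = -191733 - 1233/1063 = -203813412/1063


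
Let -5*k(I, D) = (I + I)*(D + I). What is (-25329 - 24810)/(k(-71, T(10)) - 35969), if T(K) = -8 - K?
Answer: 9285/7129 ≈ 1.3024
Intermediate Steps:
k(I, D) = -2*I*(D + I)/5 (k(I, D) = -(I + I)*(D + I)/5 = -2*I*(D + I)/5)
(-25329 - 24810)/(k(-71, T(10)) - 35969) = (-25329 - 24810)/(-⅖*(-71)*((-8 - 1*10) - 71) - 35969) = -50139/(-⅖*(-71)*((-8 - 10) - 71) - 35969) = -50139/(-⅖*(-71)*(-18 - 71) - 35969) = -50139/(-⅖*(-71)*(-89) - 35969) = -50139/(-12638/5 - 35969) = -50139/(-192483/5) = -50139*(-5/192483) = 9285/7129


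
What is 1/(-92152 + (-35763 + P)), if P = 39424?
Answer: -1/88491 ≈ -1.1301e-5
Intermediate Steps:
1/(-92152 + (-35763 + P)) = 1/(-92152 + (-35763 + 39424)) = 1/(-92152 + 3661) = 1/(-88491) = -1/88491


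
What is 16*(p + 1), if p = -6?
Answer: -80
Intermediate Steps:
16*(p + 1) = 16*(-6 + 1) = 16*(-5) = -80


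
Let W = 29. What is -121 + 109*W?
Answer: 3040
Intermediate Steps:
-121 + 109*W = -121 + 109*29 = -121 + 3161 = 3040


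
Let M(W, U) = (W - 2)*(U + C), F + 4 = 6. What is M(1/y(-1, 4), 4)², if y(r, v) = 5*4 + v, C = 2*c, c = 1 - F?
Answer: 2209/144 ≈ 15.340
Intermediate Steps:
F = 2 (F = -4 + 6 = 2)
c = -1 (c = 1 - 1*2 = 1 - 2 = -1)
C = -2 (C = 2*(-1) = -2)
y(r, v) = 20 + v
M(W, U) = (-2 + U)*(-2 + W) (M(W, U) = (W - 2)*(U - 2) = (-2 + W)*(-2 + U) = (-2 + U)*(-2 + W))
M(1/y(-1, 4), 4)² = (4 - 2*4 - 2/(20 + 4) + 4/(20 + 4))² = (4 - 8 - 2/24 + 4/24)² = (4 - 8 - 2*1/24 + 4*(1/24))² = (4 - 8 - 1/12 + ⅙)² = (-47/12)² = 2209/144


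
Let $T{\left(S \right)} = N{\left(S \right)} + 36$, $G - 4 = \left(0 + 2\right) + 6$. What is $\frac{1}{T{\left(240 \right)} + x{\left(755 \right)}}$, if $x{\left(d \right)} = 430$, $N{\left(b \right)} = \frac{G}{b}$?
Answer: $\frac{20}{9321} \approx 0.0021457$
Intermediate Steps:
$G = 12$ ($G = 4 + \left(\left(0 + 2\right) + 6\right) = 4 + \left(2 + 6\right) = 4 + 8 = 12$)
$N{\left(b \right)} = \frac{12}{b}$
$T{\left(S \right)} = 36 + \frac{12}{S}$ ($T{\left(S \right)} = \frac{12}{S} + 36 = 36 + \frac{12}{S}$)
$\frac{1}{T{\left(240 \right)} + x{\left(755 \right)}} = \frac{1}{\left(36 + \frac{12}{240}\right) + 430} = \frac{1}{\left(36 + 12 \cdot \frac{1}{240}\right) + 430} = \frac{1}{\left(36 + \frac{1}{20}\right) + 430} = \frac{1}{\frac{721}{20} + 430} = \frac{1}{\frac{9321}{20}} = \frac{20}{9321}$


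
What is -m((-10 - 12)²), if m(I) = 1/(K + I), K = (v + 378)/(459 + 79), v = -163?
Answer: -538/260607 ≈ -0.0020644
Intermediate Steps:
K = 215/538 (K = (-163 + 378)/(459 + 79) = 215/538 ≈ 0.39963)
m(I) = 1/(215/538 + I)
-m((-10 - 12)²) = -538/(215 + 538*(-10 - 12)²) = -538/(215 + 538*(-22)²) = -538/(215 + 538*484) = -538/(215 + 260392) = -538/260607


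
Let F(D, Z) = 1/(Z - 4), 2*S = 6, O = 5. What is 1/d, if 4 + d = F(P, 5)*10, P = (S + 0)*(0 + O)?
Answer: 1/6 ≈ 0.16667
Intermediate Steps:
S = 3 (S = (1/2)*6 = 3)
P = 15 (P = (3 + 0)*(0 + 5) = 3*5 = 15)
F(D, Z) = 1/(-4 + Z)
d = 6 (d = -4 + 10/(-4 + 5) = -4 + 10/1 = -4 + 1*10 = -4 + 10 = 6)
1/d = 1/6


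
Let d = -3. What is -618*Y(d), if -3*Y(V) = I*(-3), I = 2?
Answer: -1236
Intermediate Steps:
Y(V) = 2 (Y(V) = -2*(-3)/3 = -1/3*(-6) = 2)
-618*Y(d) = -618*2 = -1236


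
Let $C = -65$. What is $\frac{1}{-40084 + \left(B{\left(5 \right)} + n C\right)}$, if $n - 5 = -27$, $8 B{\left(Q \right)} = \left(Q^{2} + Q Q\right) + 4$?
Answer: $- \frac{4}{154589} \approx -2.5875 \cdot 10^{-5}$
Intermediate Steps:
$B{\left(Q \right)} = \frac{1}{2} + \frac{Q^{2}}{4}$ ($B{\left(Q \right)} = \frac{\left(Q^{2} + Q Q\right) + 4}{8} = \frac{\left(Q^{2} + Q^{2}\right) + 4}{8} = \frac{2 Q^{2} + 4}{8} = \frac{4 + 2 Q^{2}}{8} = \frac{1}{2} + \frac{Q^{2}}{4}$)
$n = -22$ ($n = 5 - 27 = -22$)
$\frac{1}{-40084 + \left(B{\left(5 \right)} + n C\right)} = \frac{1}{-40084 + \left(\left(\frac{1}{2} + \frac{5^{2}}{4}\right) - -1430\right)} = \frac{1}{-40084 + \left(\left(\frac{1}{2} + \frac{1}{4} \cdot 25\right) + 1430\right)} = \frac{1}{-40084 + \left(\left(\frac{1}{2} + \frac{25}{4}\right) + 1430\right)} = \frac{1}{-40084 + \left(\frac{27}{4} + 1430\right)} = \frac{1}{-40084 + \frac{5747}{4}} = \frac{1}{- \frac{154589}{4}} = - \frac{4}{154589}$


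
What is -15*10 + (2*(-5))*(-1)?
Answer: -140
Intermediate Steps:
-15*10 + (2*(-5))*(-1) = -150 - 10*(-1) = -150 + 10 = -140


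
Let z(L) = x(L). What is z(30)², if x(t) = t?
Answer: 900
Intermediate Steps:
z(L) = L
z(30)² = 30² = 900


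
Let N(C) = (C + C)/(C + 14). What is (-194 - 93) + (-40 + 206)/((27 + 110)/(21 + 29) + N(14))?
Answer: -45369/187 ≈ -242.61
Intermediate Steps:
N(C) = 2*C/(14 + C) (N(C) = (2*C)/(14 + C) = 2*C/(14 + C))
(-194 - 93) + (-40 + 206)/((27 + 110)/(21 + 29) + N(14)) = (-194 - 93) + (-40 + 206)/((27 + 110)/(21 + 29) + 2*14/(14 + 14)) = -287 + 166/(137/50 + 2*14/28) = -287 + 166/(137*(1/50) + 2*14*(1/28)) = -287 + 166/(137/50 + 1) = -287 + 166/(187/50) = -287 + 166*(50/187) = -287 + 8300/187 = -45369/187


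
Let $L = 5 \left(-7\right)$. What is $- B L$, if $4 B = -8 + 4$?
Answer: $-35$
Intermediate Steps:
$L = -35$
$B = -1$ ($B = \frac{-8 + 4}{4} = \frac{1}{4} \left(-4\right) = -1$)
$- B L = - \left(-1\right) \left(-35\right) = \left(-1\right) 35 = -35$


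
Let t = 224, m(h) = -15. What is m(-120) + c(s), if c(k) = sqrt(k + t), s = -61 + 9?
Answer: -15 + 2*sqrt(43) ≈ -1.8851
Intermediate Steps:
s = -52
c(k) = sqrt(224 + k) (c(k) = sqrt(k + 224) = sqrt(224 + k))
m(-120) + c(s) = -15 + sqrt(224 - 52) = -15 + sqrt(172) = -15 + 2*sqrt(43)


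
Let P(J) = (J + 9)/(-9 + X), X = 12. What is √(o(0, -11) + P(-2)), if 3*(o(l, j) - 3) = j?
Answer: √15/3 ≈ 1.2910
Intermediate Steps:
o(l, j) = 3 + j/3
P(J) = 3 + J/3 (P(J) = (J + 9)/(-9 + 12) = (9 + J)/3 = (9 + J)*(⅓) = 3 + J/3)
√(o(0, -11) + P(-2)) = √((3 + (⅓)*(-11)) + (3 + (⅓)*(-2))) = √((3 - 11/3) + (3 - ⅔)) = √(-⅔ + 7/3) = √(5/3) = √15/3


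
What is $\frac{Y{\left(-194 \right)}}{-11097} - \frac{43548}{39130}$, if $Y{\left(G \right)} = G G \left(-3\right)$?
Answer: $\frac{655806314}{72370935} \approx 9.0617$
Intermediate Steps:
$Y{\left(G \right)} = - 3 G^{2}$ ($Y{\left(G \right)} = G^{2} \left(-3\right) = - 3 G^{2}$)
$\frac{Y{\left(-194 \right)}}{-11097} - \frac{43548}{39130} = \frac{\left(-3\right) \left(-194\right)^{2}}{-11097} - \frac{43548}{39130} = \left(-3\right) 37636 \left(- \frac{1}{11097}\right) - \frac{21774}{19565} = \left(-112908\right) \left(- \frac{1}{11097}\right) - \frac{21774}{19565} = \frac{37636}{3699} - \frac{21774}{19565} = \frac{655806314}{72370935}$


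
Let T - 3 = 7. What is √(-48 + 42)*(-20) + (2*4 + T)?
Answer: 18 - 20*I*√6 ≈ 18.0 - 48.99*I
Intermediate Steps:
T = 10 (T = 3 + 7 = 10)
√(-48 + 42)*(-20) + (2*4 + T) = √(-48 + 42)*(-20) + (2*4 + 10) = √(-6)*(-20) + (8 + 10) = (I*√6)*(-20) + 18 = -20*I*√6 + 18 = 18 - 20*I*√6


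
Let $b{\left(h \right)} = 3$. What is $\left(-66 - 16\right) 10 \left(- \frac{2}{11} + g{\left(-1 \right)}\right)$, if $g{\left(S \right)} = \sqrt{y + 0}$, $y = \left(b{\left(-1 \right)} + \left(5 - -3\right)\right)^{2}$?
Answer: $- \frac{97580}{11} \approx -8870.9$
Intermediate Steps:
$y = 121$ ($y = \left(3 + \left(5 - -3\right)\right)^{2} = \left(3 + \left(5 + 3\right)\right)^{2} = \left(3 + 8\right)^{2} = 11^{2} = 121$)
$g{\left(S \right)} = 11$ ($g{\left(S \right)} = \sqrt{121 + 0} = \sqrt{121} = 11$)
$\left(-66 - 16\right) 10 \left(- \frac{2}{11} + g{\left(-1 \right)}\right) = \left(-66 - 16\right) 10 \left(- \frac{2}{11} + 11\right) = \left(-66 - 16\right) 10 \left(\left(-2\right) \frac{1}{11} + 11\right) = - 82 \cdot 10 \left(- \frac{2}{11} + 11\right) = - 82 \cdot 10 \cdot \frac{119}{11} = \left(-82\right) \frac{1190}{11} = - \frac{97580}{11}$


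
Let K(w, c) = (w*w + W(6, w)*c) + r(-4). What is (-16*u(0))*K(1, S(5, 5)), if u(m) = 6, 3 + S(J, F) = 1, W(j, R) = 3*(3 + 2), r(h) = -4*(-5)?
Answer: 864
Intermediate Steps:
r(h) = 20
W(j, R) = 15 (W(j, R) = 3*5 = 15)
S(J, F) = -2 (S(J, F) = -3 + 1 = -2)
K(w, c) = 20 + w**2 + 15*c (K(w, c) = (w*w + 15*c) + 20 = (w**2 + 15*c) + 20 = 20 + w**2 + 15*c)
(-16*u(0))*K(1, S(5, 5)) = (-16*6)*(20 + 1**2 + 15*(-2)) = -96*(20 + 1 - 30) = -96*(-9) = 864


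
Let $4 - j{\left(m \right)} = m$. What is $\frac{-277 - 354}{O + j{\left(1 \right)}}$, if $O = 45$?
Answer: $- \frac{631}{48} \approx -13.146$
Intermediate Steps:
$j{\left(m \right)} = 4 - m$
$\frac{-277 - 354}{O + j{\left(1 \right)}} = \frac{-277 - 354}{45 + \left(4 - 1\right)} = - \frac{631}{45 + \left(4 - 1\right)} = - \frac{631}{45 + 3} = - \frac{631}{48}$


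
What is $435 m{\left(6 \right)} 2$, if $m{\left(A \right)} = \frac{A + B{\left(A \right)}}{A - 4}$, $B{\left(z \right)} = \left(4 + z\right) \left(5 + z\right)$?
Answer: $50460$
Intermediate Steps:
$m{\left(A \right)} = \frac{20 + A^{2} + 10 A}{-4 + A}$ ($m{\left(A \right)} = \frac{A + \left(20 + A^{2} + 9 A\right)}{A - 4} = \frac{20 + A^{2} + 10 A}{-4 + A}$)
$435 m{\left(6 \right)} 2 = 435 \frac{20 + 6^{2} + 10 \cdot 6}{-4 + 6} \cdot 2 = 435 \frac{20 + 36 + 60}{2} \cdot 2 = 435 \cdot \frac{1}{2} \cdot 116 \cdot 2 = 435 \cdot 58 \cdot 2 = 435 \cdot 116 = 50460$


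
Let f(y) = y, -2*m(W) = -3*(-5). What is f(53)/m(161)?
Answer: -106/15 ≈ -7.0667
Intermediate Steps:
m(W) = -15/2 (m(W) = -(-3)*(-5)/2 = -½*15 = -15/2)
f(53)/m(161) = 53/(-15/2) = 53*(-2/15) = -106/15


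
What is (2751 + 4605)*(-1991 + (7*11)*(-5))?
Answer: -17477856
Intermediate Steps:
(2751 + 4605)*(-1991 + (7*11)*(-5)) = 7356*(-1991 + 77*(-5)) = 7356*(-1991 - 385) = 7356*(-2376) = -17477856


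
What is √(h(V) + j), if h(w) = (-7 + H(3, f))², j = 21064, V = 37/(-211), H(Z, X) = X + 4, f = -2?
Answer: √21089 ≈ 145.22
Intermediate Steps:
H(Z, X) = 4 + X
V = -37/211 (V = 37*(-1/211) = -37/211 ≈ -0.17536)
h(w) = 25 (h(w) = (-7 + (4 - 2))² = (-7 + 2)² = (-5)² = 25)
√(h(V) + j) = √(25 + 21064) = √21089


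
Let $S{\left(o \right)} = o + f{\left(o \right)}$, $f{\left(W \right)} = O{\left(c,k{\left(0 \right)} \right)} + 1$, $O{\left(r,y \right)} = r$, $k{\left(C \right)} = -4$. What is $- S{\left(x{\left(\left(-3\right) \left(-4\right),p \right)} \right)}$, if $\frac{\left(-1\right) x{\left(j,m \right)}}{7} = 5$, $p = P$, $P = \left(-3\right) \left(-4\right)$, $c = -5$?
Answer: $39$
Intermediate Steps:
$P = 12$
$p = 12$
$f{\left(W \right)} = -4$ ($f{\left(W \right)} = -5 + 1 = -4$)
$x{\left(j,m \right)} = -35$ ($x{\left(j,m \right)} = \left(-7\right) 5 = -35$)
$S{\left(o \right)} = -4 + o$ ($S{\left(o \right)} = o - 4 = -4 + o$)
$- S{\left(x{\left(\left(-3\right) \left(-4\right),p \right)} \right)} = - (-4 - 35) = \left(-1\right) \left(-39\right) = 39$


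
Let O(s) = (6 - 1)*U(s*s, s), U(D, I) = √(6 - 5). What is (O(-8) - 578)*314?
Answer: -179922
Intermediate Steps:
U(D, I) = 1 (U(D, I) = √1 = 1)
O(s) = 5 (O(s) = (6 - 1)*1 = 5*1 = 5)
(O(-8) - 578)*314 = (5 - 578)*314 = -573*314 = -179922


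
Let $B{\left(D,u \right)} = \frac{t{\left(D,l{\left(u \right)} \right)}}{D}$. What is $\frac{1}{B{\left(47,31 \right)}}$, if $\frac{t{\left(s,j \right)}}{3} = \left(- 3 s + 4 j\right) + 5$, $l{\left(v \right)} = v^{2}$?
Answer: $\frac{47}{11124} \approx 0.0042251$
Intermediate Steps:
$t{\left(s,j \right)} = 15 - 9 s + 12 j$ ($t{\left(s,j \right)} = 3 \left(\left(- 3 s + 4 j\right) + 5\right) = 3 \left(5 - 3 s + 4 j\right) = 15 - 9 s + 12 j$)
$B{\left(D,u \right)} = \frac{15 - 9 D + 12 u^{2}}{D}$
$\frac{1}{B{\left(47,31 \right)}} = \frac{1}{3 \cdot \frac{1}{47} \left(5 - 141 + 4 \cdot 31^{2}\right)} = \frac{1}{3 \cdot \frac{1}{47} \left(5 - 141 + 4 \cdot 961\right)} = \frac{1}{3 \cdot \frac{1}{47} \left(5 - 141 + 3844\right)} = \frac{1}{3 \cdot \frac{1}{47} \cdot 3708} = \frac{1}{\frac{11124}{47}} = \frac{47}{11124}$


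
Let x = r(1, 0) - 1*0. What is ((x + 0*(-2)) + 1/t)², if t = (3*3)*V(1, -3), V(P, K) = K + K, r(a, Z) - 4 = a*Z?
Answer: 46225/2916 ≈ 15.852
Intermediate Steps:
r(a, Z) = 4 + Z*a (r(a, Z) = 4 + a*Z = 4 + Z*a)
V(P, K) = 2*K
x = 4 (x = (4 + 0*1) - 1*0 = (4 + 0) + 0 = 4 + 0 = 4)
t = -54 (t = (3*3)*(2*(-3)) = 9*(-6) = -54)
((x + 0*(-2)) + 1/t)² = ((4 + 0*(-2)) + 1/(-54))² = ((4 + 0) - 1/54)² = (4 - 1/54)² = (215/54)² = 46225/2916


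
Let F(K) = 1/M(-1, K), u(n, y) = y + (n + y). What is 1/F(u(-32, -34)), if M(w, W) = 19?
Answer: 19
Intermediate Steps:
u(n, y) = n + 2*y
F(K) = 1/19
1/F(u(-32, -34)) = 1/(1/19) = 19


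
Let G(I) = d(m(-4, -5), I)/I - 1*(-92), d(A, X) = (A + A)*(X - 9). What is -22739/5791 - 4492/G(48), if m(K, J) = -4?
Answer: -55914713/990261 ≈ -56.465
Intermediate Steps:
d(A, X) = 2*A*(-9 + X) (d(A, X) = (2*A)*(-9 + X) = 2*A*(-9 + X))
G(I) = 92 + (72 - 8*I)/I (G(I) = (2*(-4)*(-9 + I))/I - 1*(-92) = (72 - 8*I)/I + 92 = 92 + (72 - 8*I)/I)
-22739/5791 - 4492/G(48) = -22739/5791 - 4492/(84 + 72/48) = -22739*1/5791 - 4492/(84 + 72*(1/48)) = -22739/5791 - 4492/(84 + 3/2) = -22739/5791 - 4492/171/2 = -22739/5791 - 4492*2/171 = -22739/5791 - 8984/171 = -55914713/990261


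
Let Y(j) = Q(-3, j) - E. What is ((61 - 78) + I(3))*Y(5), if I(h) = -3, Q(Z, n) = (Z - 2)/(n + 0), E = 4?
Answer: 100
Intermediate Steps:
Q(Z, n) = (-2 + Z)/n
Y(j) = -4 - 5/j (Y(j) = (-2 - 3)/j - 1*4 = -5/j - 4 = -4 - 5/j)
((61 - 78) + I(3))*Y(5) = ((61 - 78) - 3)*(-4 - 5/5) = (-17 - 3)*(-4 - 5*1/5) = -20*(-4 - 1) = -20*(-5) = 100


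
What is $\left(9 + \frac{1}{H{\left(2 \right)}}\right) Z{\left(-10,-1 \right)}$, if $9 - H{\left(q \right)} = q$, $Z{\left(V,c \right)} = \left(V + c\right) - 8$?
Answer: $- \frac{1216}{7} \approx -173.71$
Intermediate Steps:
$Z{\left(V,c \right)} = -8 + V + c$
$H{\left(q \right)} = 9 - q$
$\left(9 + \frac{1}{H{\left(2 \right)}}\right) Z{\left(-10,-1 \right)} = \left(9 + \frac{1}{9 - 2}\right) \left(-8 - 10 - 1\right) = \left(9 + \frac{1}{9 - 2}\right) \left(-19\right) = \left(9 + \frac{1}{7}\right) \left(-19\right) = \frac{64}{7} \left(-19\right) = - \frac{1216}{7}$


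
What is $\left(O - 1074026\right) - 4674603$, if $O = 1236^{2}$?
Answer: $-4220933$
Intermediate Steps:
$O = 1527696$
$\left(O - 1074026\right) - 4674603 = \left(1527696 - 1074026\right) - 4674603 = 453670 - 4674603 = -4220933$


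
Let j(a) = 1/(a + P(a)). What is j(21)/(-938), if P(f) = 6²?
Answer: -1/53466 ≈ -1.8703e-5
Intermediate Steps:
P(f) = 36
j(a) = 1/(36 + a) (j(a) = 1/(a + 36) = 1/(36 + a))
j(21)/(-938) = 1/((36 + 21)*(-938)) = -1/938/57 = (1/57)*(-1/938) = -1/53466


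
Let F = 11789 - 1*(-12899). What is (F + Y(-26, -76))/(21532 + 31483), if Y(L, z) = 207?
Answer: 4979/10603 ≈ 0.46958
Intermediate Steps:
F = 24688 (F = 11789 + 12899 = 24688)
(F + Y(-26, -76))/(21532 + 31483) = (24688 + 207)/(21532 + 31483) = 24895/53015 = 24895*(1/53015) = 4979/10603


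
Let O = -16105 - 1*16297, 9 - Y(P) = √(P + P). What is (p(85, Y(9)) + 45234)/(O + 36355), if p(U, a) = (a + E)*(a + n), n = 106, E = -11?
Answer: 45022/3953 - 339*√2/3953 ≈ 11.268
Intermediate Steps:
Y(P) = 9 - √2*√P (Y(P) = 9 - √(P + P) = 9 - √(2*P) = 9 - √2*√P)
O = -32402 (O = -16105 - 16297 = -32402)
p(U, a) = (-11 + a)*(106 + a) (p(U, a) = (a - 11)*(a + 106) = (-11 + a)*(106 + a))
(p(85, Y(9)) + 45234)/(O + 36355) = ((-1166 + (9 - √2*√9)² + 95*(9 - √2*√9)) + 45234)/(-32402 + 36355) = ((-1166 + (9 - 1*√2*3)² + 95*(9 - 1*√2*3)) + 45234)/3953 = ((-1166 + (9 - 3*√2)² + 95*(9 - 3*√2)) + 45234)*(1/3953) = ((-1166 + (9 - 3*√2)² + (855 - 285*√2)) + 45234)*(1/3953) = ((-311 + (9 - 3*√2)² - 285*√2) + 45234)*(1/3953) = (44923 + (9 - 3*√2)² - 285*√2)*(1/3953) = 44923/3953 - 285*√2/3953 + (9 - 3*√2)²/3953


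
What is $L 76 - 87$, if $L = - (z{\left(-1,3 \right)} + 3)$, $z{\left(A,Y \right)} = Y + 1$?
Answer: $-619$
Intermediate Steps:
$z{\left(A,Y \right)} = 1 + Y$
$L = -7$ ($L = - (\left(1 + 3\right) + 3) = - (4 + 3) = \left(-1\right) 7 = -7$)
$L 76 - 87 = \left(-7\right) 76 - 87 = -532 - 87 = -619$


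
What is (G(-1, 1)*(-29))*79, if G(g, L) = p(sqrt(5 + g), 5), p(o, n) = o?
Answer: -4582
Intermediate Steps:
G(g, L) = sqrt(5 + g)
(G(-1, 1)*(-29))*79 = (sqrt(5 - 1)*(-29))*79 = (sqrt(4)*(-29))*79 = (2*(-29))*79 = -58*79 = -4582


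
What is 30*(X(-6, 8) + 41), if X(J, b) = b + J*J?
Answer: 2550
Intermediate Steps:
X(J, b) = b + J²
30*(X(-6, 8) + 41) = 30*((8 + (-6)²) + 41) = 30*((8 + 36) + 41) = 30*(44 + 41) = 30*85 = 2550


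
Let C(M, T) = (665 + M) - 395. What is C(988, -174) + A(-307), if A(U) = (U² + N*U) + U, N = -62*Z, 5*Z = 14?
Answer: 742476/5 ≈ 1.4850e+5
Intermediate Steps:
C(M, T) = 270 + M
Z = 14/5 (Z = (⅕)*14 = 14/5 ≈ 2.8000)
N = -868/5 (N = -62*14/5 = -868/5 ≈ -173.60)
A(U) = U² - 863*U/5 (A(U) = (U² - 868*U/5) + U = U² - 863*U/5)
C(988, -174) + A(-307) = (270 + 988) + (⅕)*(-307)*(-863 + 5*(-307)) = 1258 + (⅕)*(-307)*(-863 - 1535) = 1258 + (⅕)*(-307)*(-2398) = 1258 + 736186/5 = 742476/5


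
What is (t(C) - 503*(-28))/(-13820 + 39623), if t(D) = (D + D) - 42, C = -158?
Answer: 13726/25803 ≈ 0.53195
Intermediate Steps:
t(D) = -42 + 2*D (t(D) = 2*D - 42 = -42 + 2*D)
(t(C) - 503*(-28))/(-13820 + 39623) = ((-42 + 2*(-158)) - 503*(-28))/(-13820 + 39623) = ((-42 - 316) + 14084)/25803 = (-358 + 14084)*(1/25803) = 13726*(1/25803) = 13726/25803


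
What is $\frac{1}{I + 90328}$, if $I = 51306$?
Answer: $\frac{1}{141634} \approx 7.0605 \cdot 10^{-6}$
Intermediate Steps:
$\frac{1}{I + 90328} = \frac{1}{51306 + 90328} = \frac{1}{141634}$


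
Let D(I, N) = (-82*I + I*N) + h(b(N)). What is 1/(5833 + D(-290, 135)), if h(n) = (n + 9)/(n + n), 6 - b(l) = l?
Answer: -43/410071 ≈ -0.00010486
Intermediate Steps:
b(l) = 6 - l
h(n) = (9 + n)/(2*n) (h(n) = (9 + n)/((2*n)) = (9 + n)*(1/(2*n)) = (9 + n)/(2*n))
D(I, N) = -82*I + I*N + (15 - N)/(2*(6 - N)) (D(I, N) = (-82*I + I*N) + (9 + (6 - N))/(2*(6 - N)) = (-82*I + I*N) + (15 - N)/(2*(6 - N)) = -82*I + I*N + (15 - N)/(2*(6 - N)))
1/(5833 + D(-290, 135)) = 1/(5833 + (-15 + 135 + 2*(-290)*(-82 + 135)*(-6 + 135))/(2*(-6 + 135))) = 1/(5833 + (½)*(-15 + 135 + 2*(-290)*53*129)/129) = 1/(5833 + (½)*(1/129)*(-15 + 135 - 3965460)) = 1/(5833 + (½)*(1/129)*(-3965340)) = 1/(5833 - 660890/43) = 1/(-410071/43) = -43/410071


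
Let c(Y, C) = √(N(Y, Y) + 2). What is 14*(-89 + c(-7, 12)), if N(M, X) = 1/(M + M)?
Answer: -1246 + 3*√42 ≈ -1226.6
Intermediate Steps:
N(M, X) = 1/(2*M)
c(Y, C) = √(2 + 1/(2*Y)) (c(Y, C) = √(1/(2*Y) + 2) = √(2 + 1/(2*Y)))
14*(-89 + c(-7, 12)) = 14*(-89 + √(8 + 2/(-7))/2) = 14*(-89 + √(8 + 2*(-⅐))/2) = 14*(-89 + √(8 - 2/7)/2) = 14*(-89 + √(54/7)/2) = 14*(-89 + (3*√42/7)/2) = 14*(-89 + 3*√42/14) = -1246 + 3*√42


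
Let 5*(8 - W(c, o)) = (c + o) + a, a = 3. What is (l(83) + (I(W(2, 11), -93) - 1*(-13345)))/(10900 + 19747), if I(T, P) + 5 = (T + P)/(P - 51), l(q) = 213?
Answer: 1084289/2451760 ≈ 0.44225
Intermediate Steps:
W(c, o) = 37/5 - c/5 - o/5 (W(c, o) = 8 - ((c + o) + 3)/5 = 8 - (3 + c + o)/5 = 8 + (-3/5 - c/5 - o/5) = 37/5 - c/5 - o/5)
I(T, P) = -5 + (P + T)/(-51 + P) (I(T, P) = -5 + (T + P)/(P - 51) = -5 + (P + T)/(-51 + P))
(l(83) + (I(W(2, 11), -93) - 1*(-13345)))/(10900 + 19747) = (213 + ((255 + (37/5 - 1/5*2 - 1/5*11) - 4*(-93))/(-51 - 93) - 1*(-13345)))/(10900 + 19747) = (213 + ((255 + (37/5 - 2/5 - 11/5) + 372)/(-144) + 13345))/30647 = (213 + (-(255 + 24/5 + 372)/144 + 13345))*(1/30647) = (213 + (-1/144*3159/5 + 13345))*(1/30647) = (213 + (-351/80 + 13345))*(1/30647) = (213 + 1067249/80)*(1/30647) = (1084289/80)*(1/30647) = 1084289/2451760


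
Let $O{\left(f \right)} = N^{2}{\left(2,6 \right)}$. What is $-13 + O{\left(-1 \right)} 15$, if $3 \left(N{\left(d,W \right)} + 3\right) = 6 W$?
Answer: $1202$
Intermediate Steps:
$N{\left(d,W \right)} = -3 + 2 W$ ($N{\left(d,W \right)} = -3 + \frac{6 W}{3} = -3 + 2 W$)
$O{\left(f \right)} = 81$ ($O{\left(f \right)} = \left(-3 + 2 \cdot 6\right)^{2} = \left(-3 + 12\right)^{2} = 9^{2} = 81$)
$-13 + O{\left(-1 \right)} 15 = -13 + 81 \cdot 15 = -13 + 1215 = 1202$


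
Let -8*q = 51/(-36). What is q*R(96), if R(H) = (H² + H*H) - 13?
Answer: 313123/96 ≈ 3261.7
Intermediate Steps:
q = 17/96 (q = -51/(8*(-36)) = -51*(-1)/(8*36) = -⅛*(-17/12) = 17/96 ≈ 0.17708)
R(H) = -13 + 2*H² (R(H) = (H² + H²) - 13 = 2*H² - 13 = -13 + 2*H²)
q*R(96) = 17*(-13 + 2*96²)/96 = 17*(-13 + 2*9216)/96 = 17*(-13 + 18432)/96 = (17/96)*18419 = 313123/96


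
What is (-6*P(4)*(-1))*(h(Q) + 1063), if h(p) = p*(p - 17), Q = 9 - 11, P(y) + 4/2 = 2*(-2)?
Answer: -39636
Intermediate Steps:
P(y) = -6 (P(y) = -2 + 2*(-2) = -2 - 4 = -6)
Q = -2
h(p) = p*(-17 + p)
(-6*P(4)*(-1))*(h(Q) + 1063) = (-6*(-6)*(-1))*(-2*(-17 - 2) + 1063) = (36*(-1))*(-2*(-19) + 1063) = -36*(38 + 1063) = -36*1101 = -39636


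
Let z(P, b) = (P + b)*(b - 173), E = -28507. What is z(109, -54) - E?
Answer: 16022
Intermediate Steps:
z(P, b) = (-173 + b)*(P + b) (z(P, b) = (P + b)*(-173 + b) = (-173 + b)*(P + b))
z(109, -54) - E = ((-54)² - 173*109 - 173*(-54) + 109*(-54)) - 1*(-28507) = (2916 - 18857 + 9342 - 5886) + 28507 = -12485 + 28507 = 16022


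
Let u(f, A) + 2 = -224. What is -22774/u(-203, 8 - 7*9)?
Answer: 11387/113 ≈ 100.77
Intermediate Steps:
u(f, A) = -226 (u(f, A) = -2 - 224 = -226)
-22774/u(-203, 8 - 7*9) = -22774/(-226) = -22774*(-1/226) = 11387/113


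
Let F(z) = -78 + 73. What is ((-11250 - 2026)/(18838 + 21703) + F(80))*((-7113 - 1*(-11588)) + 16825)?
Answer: -64794300/571 ≈ -1.1348e+5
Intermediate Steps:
F(z) = -5
((-11250 - 2026)/(18838 + 21703) + F(80))*((-7113 - 1*(-11588)) + 16825) = ((-11250 - 2026)/(18838 + 21703) - 5)*((-7113 - 1*(-11588)) + 16825) = (-13276/40541 - 5)*((-7113 + 11588) + 16825) = (-13276*1/40541 - 5)*(4475 + 16825) = (-13276/40541 - 5)*21300 = -215981/40541*21300 = -64794300/571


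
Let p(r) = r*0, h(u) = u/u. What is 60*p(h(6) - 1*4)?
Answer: 0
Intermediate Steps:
h(u) = 1
p(r) = 0
60*p(h(6) - 1*4) = 60*0 = 0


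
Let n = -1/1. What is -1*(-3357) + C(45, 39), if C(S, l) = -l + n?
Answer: 3317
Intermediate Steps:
n = -1 (n = -1*1 = -1)
C(S, l) = -1 - l (C(S, l) = -l - 1 = -1 - l)
-1*(-3357) + C(45, 39) = -1*(-3357) + (-1 - 1*39) = 3357 + (-1 - 39) = 3357 - 40 = 3317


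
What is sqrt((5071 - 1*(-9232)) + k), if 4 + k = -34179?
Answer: 2*I*sqrt(4970) ≈ 141.0*I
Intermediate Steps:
k = -34183 (k = -4 - 34179 = -34183)
sqrt((5071 - 1*(-9232)) + k) = sqrt((5071 - 1*(-9232)) - 34183) = sqrt((5071 + 9232) - 34183) = sqrt(14303 - 34183) = sqrt(-19880) = 2*I*sqrt(4970)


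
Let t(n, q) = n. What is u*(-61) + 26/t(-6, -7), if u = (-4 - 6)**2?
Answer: -18313/3 ≈ -6104.3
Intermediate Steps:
u = 100 (u = (-10)**2 = 100)
u*(-61) + 26/t(-6, -7) = 100*(-61) + 26/(-6) = -6100 + 26*(-1/6) = -6100 - 13/3 = -18313/3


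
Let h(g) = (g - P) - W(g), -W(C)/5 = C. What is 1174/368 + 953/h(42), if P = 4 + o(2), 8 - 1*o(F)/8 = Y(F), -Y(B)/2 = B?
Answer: 4134/437 ≈ 9.4600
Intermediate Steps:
Y(B) = -2*B
W(C) = -5*C
o(F) = 64 + 16*F (o(F) = 64 - (-16)*F = 64 + 16*F)
P = 100 (P = 4 + (64 + 16*2) = 4 + (64 + 32) = 4 + 96 = 100)
h(g) = -100 + 6*g (h(g) = (g - 1*100) - (-5)*g = (g - 100) + 5*g = (-100 + g) + 5*g = -100 + 6*g)
1174/368 + 953/h(42) = 1174/368 + 953/(-100 + 6*42) = 1174*(1/368) + 953/(-100 + 252) = 587/184 + 953/152 = 4134/437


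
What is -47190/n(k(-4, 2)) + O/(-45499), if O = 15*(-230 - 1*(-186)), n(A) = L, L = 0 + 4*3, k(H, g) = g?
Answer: -357848315/90998 ≈ -3932.5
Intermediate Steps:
L = 12 (L = 0 + 12 = 12)
n(A) = 12
O = -660 (O = 15*(-230 + 186) = 15*(-44) = -660)
-47190/n(k(-4, 2)) + O/(-45499) = -47190/12 - 660/(-45499) = -47190*1/12 - 660*(-1/45499) = -7865/2 + 660/45499 = -357848315/90998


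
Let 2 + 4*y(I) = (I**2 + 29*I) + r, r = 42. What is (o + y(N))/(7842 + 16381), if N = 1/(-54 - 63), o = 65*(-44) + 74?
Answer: -38001512/331588647 ≈ -0.11460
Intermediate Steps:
o = -2786 (o = -2860 + 74 = -2786)
N = -1/117 (N = 1/(-117) = -1/117 ≈ -0.0085470)
y(I) = 10 + I**2/4 + 29*I/4 (y(I) = -1/2 + ((I**2 + 29*I) + 42)/4 = -1/2 + (42 + I**2 + 29*I)/4 = -1/2 + (21/2 + I**2/4 + 29*I/4) = 10 + I**2/4 + 29*I/4)
(o + y(N))/(7842 + 16381) = (-2786 + (10 + (-1/117)**2/4 + (29/4)*(-1/117)))/(7842 + 16381) = (-2786 + (10 + (1/4)*(1/13689) - 29/468))/24223 = (-2786 + (10 + 1/54756 - 29/468))*(1/24223) = (-2786 + 136042/13689)*(1/24223) = -38001512/13689*1/24223 = -38001512/331588647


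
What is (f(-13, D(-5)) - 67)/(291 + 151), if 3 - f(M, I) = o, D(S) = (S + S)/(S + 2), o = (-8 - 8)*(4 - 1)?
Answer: -8/221 ≈ -0.036199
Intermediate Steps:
o = -48 (o = -16*3 = -48)
D(S) = 2*S/(2 + S) (D(S) = (2*S)/(2 + S) = 2*S/(2 + S))
f(M, I) = 51 (f(M, I) = 3 - 1*(-48) = 3 + 48 = 51)
(f(-13, D(-5)) - 67)/(291 + 151) = (51 - 67)/(291 + 151) = -16/442 = -16*1/442 = -8/221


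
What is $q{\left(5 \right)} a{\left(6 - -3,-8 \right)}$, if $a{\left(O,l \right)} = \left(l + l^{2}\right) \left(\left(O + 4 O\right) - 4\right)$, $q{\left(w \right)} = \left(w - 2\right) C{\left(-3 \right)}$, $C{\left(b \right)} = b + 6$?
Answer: $20664$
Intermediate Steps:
$C{\left(b \right)} = 6 + b$
$q{\left(w \right)} = -6 + 3 w$ ($q{\left(w \right)} = \left(w - 2\right) \left(6 - 3\right) = \left(-2 + w\right) 3 = -6 + 3 w$)
$a{\left(O,l \right)} = \left(-4 + 5 O\right) \left(l + l^{2}\right)$ ($a{\left(O,l \right)} = \left(l + l^{2}\right) \left(5 O - 4\right) = \left(l + l^{2}\right) \left(-4 + 5 O\right) = \left(-4 + 5 O\right) \left(l + l^{2}\right)$)
$q{\left(5 \right)} a{\left(6 - -3,-8 \right)} = \left(-6 + 3 \cdot 5\right) \left(- 8 \left(-4 - -32 + 5 \left(6 - -3\right) + 5 \left(6 - -3\right) \left(-8\right)\right)\right) = \left(-6 + 15\right) \left(- 8 \left(-4 + 32 + 5 \left(6 + 3\right) + 5 \left(6 + 3\right) \left(-8\right)\right)\right) = 9 \left(- 8 \left(-4 + 32 + 5 \cdot 9 + 5 \cdot 9 \left(-8\right)\right)\right) = 9 \left(- 8 \left(-4 + 32 + 45 - 360\right)\right) = 9 \left(\left(-8\right) \left(-287\right)\right) = 9 \cdot 2296 = 20664$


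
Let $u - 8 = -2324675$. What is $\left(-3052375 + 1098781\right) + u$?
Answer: $-4278261$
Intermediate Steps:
$u = -2324667$ ($u = 8 - 2324675 = -2324667$)
$\left(-3052375 + 1098781\right) + u = \left(-3052375 + 1098781\right) - 2324667 = -1953594 - 2324667 = -4278261$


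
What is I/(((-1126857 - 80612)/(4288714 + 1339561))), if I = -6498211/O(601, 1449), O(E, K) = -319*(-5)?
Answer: 384986510695/20272769 ≈ 18990.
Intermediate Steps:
O(E, K) = 1595
I = -6498211/1595 ≈ -4074.1
I/(((-1126857 - 80612)/(4288714 + 1339561))) = -6498211*(4288714 + 1339561)/(-1126857 - 80612)/1595 = -6498211/(1595*((-1207469/5628275))) = -6498211/(1595*((-1207469*1/5628275))) = -6498211/(1595*(-63551/296225)) = -6498211/1595*(-296225/63551) = 384986510695/20272769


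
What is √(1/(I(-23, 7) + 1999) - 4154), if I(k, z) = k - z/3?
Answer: I*√145631915351/5921 ≈ 64.452*I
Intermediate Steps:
I(k, z) = k - z/3
√(1/(I(-23, 7) + 1999) - 4154) = √(1/((-23 - ⅓*7) + 1999) - 4154) = √(1/((-23 - 7/3) + 1999) - 4154) = √(1/(-76/3 + 1999) - 4154) = √(1/(5921/3) - 4154) = √(3/5921 - 4154) = √(-24595831/5921) = I*√145631915351/5921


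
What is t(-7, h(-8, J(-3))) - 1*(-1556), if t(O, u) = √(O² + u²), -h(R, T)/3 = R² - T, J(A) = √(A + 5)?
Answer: 1556 + √(36931 - 1152*√2) ≈ 1743.9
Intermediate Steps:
J(A) = √(5 + A)
h(R, T) = -3*R² + 3*T (h(R, T) = -3*(R² - T) = -3*R² + 3*T)
t(-7, h(-8, J(-3))) - 1*(-1556) = √((-7)² + (-3*(-8)² + 3*√(5 - 3))²) - 1*(-1556) = √(49 + (-3*64 + 3*√2)²) + 1556 = √(49 + (-192 + 3*√2)²) + 1556 = 1556 + √(49 + (-192 + 3*√2)²)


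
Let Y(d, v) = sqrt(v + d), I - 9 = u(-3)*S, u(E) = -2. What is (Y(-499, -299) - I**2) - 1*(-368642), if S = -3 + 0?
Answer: 368417 + I*sqrt(798) ≈ 3.6842e+5 + 28.249*I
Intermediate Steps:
S = -3
I = 15 (I = 9 - 2*(-3) = 9 + 6 = 15)
Y(d, v) = sqrt(d + v)
(Y(-499, -299) - I**2) - 1*(-368642) = (sqrt(-499 - 299) - 1*15**2) - 1*(-368642) = (sqrt(-798) - 1*225) + 368642 = (I*sqrt(798) - 225) + 368642 = (-225 + I*sqrt(798)) + 368642 = 368417 + I*sqrt(798)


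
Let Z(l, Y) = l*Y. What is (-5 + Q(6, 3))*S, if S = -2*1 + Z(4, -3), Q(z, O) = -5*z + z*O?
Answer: 238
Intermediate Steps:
Z(l, Y) = Y*l
Q(z, O) = -5*z + O*z
S = -14 (S = -2*1 - 3*4 = -2 - 12 = -14)
(-5 + Q(6, 3))*S = (-5 + 6*(-5 + 3))*(-14) = (-5 + 6*(-2))*(-14) = (-5 - 12)*(-14) = -17*(-14) = 238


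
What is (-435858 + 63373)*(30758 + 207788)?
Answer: -88854806810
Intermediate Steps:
(-435858 + 63373)*(30758 + 207788) = -372485*238546 = -88854806810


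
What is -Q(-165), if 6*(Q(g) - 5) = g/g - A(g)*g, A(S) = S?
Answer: 13597/3 ≈ 4532.3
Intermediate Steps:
Q(g) = 31/6 - g²/6 (Q(g) = 5 + (g/g - g*g)/6 = 5 + (1 - g²)/6 = 5 + (⅙ - g²/6) = 31/6 - g²/6)
-Q(-165) = -(31/6 - ⅙*(-165)²) = -(31/6 - ⅙*27225) = -(31/6 - 9075/2) = -1*(-13597/3) = 13597/3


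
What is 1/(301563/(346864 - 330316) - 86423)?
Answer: -5516/476608747 ≈ -1.1573e-5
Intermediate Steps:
1/(301563/(346864 - 330316) - 86423) = 1/(301563/16548 - 86423) = 1/(301563*(1/16548) - 86423) = 1/(100521/5516 - 86423) = 1/(-476608747/5516) = -5516/476608747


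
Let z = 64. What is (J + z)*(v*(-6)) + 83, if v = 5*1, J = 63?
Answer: -3727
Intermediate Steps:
v = 5
(J + z)*(v*(-6)) + 83 = (63 + 64)*(5*(-6)) + 83 = 127*(-30) + 83 = -3810 + 83 = -3727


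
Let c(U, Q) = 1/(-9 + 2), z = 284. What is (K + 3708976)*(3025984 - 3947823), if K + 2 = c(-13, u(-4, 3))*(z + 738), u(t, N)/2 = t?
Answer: -3418942294692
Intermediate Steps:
u(t, N) = 2*t
c(U, Q) = -⅐ (c(U, Q) = 1/(-7) = -⅐)
K = -148 (K = -2 - (284 + 738)/7 = -2 - ⅐*1022 = -2 - 146 = -148)
(K + 3708976)*(3025984 - 3947823) = (-148 + 3708976)*(3025984 - 3947823) = 3708828*(-921839) = -3418942294692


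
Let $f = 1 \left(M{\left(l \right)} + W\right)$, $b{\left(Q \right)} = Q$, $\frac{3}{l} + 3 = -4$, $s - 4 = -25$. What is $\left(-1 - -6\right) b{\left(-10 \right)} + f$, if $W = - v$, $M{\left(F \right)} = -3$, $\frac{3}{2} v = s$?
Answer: $-39$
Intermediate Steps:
$s = -21$ ($s = 4 - 25 = -21$)
$v = -14$ ($v = \frac{2}{3} \left(-21\right) = -14$)
$l = - \frac{3}{7}$ ($l = \frac{3}{-3 - 4} = \frac{3}{-7} = 3 \left(- \frac{1}{7}\right) = - \frac{3}{7} \approx -0.42857$)
$W = 14$ ($W = \left(-1\right) \left(-14\right) = 14$)
$f = 11$ ($f = 1 \left(-3 + 14\right) = 1 \cdot 11 = 11$)
$\left(-1 - -6\right) b{\left(-10 \right)} + f = \left(-1 - -6\right) \left(-10\right) + 11 = \left(-1 + 6\right) \left(-10\right) + 11 = 5 \left(-10\right) + 11 = -50 + 11 = -39$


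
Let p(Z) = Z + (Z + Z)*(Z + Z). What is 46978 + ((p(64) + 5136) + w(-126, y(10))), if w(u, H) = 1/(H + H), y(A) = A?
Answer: 1371241/20 ≈ 68562.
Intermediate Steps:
p(Z) = Z + 4*Z² (p(Z) = Z + (2*Z)*(2*Z) = Z + 4*Z²)
w(u, H) = 1/(2*H)
46978 + ((p(64) + 5136) + w(-126, y(10))) = 46978 + ((64*(1 + 4*64) + 5136) + (½)/10) = 46978 + ((64*(1 + 256) + 5136) + (½)*(⅒)) = 46978 + ((64*257 + 5136) + 1/20) = 46978 + ((16448 + 5136) + 1/20) = 46978 + (21584 + 1/20) = 46978 + 431681/20 = 1371241/20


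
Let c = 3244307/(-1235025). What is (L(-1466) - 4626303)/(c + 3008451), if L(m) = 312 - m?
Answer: -519218544375/337773541088 ≈ -1.5372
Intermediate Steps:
c = -294937/112275 (c = 3244307*(-1/1235025) = -294937/112275 ≈ -2.6269)
(L(-1466) - 4626303)/(c + 3008451) = ((312 - 1*(-1466)) - 4626303)/(-294937/112275 + 3008451) = ((312 + 1466) - 4626303)/(337773541088/112275) = (1778 - 4626303)*(112275/337773541088) = -4624525*112275/337773541088 = -519218544375/337773541088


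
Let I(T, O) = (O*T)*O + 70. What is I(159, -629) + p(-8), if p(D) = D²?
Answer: 62907053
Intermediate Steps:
I(T, O) = 70 + T*O² (I(T, O) = T*O² + 70 = 70 + T*O²)
I(159, -629) + p(-8) = (70 + 159*(-629)²) + (-8)² = (70 + 159*395641) + 64 = (70 + 62906919) + 64 = 62906989 + 64 = 62907053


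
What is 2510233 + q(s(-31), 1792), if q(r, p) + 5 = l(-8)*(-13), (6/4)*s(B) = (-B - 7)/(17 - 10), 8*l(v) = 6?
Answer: 10040873/4 ≈ 2.5102e+6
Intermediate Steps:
l(v) = ¾ (l(v) = (⅛)*6 = ¾)
s(B) = -⅔ - 2*B/21 (s(B) = 2*((-B - 7)/(17 - 10))/3 = 2*((-7 - B)/7)/3 = 2*((-7 - B)*(⅐))/3 = 2*(-1 - B/7)/3 = -⅔ - 2*B/21)
q(r, p) = -59/4 (q(r, p) = -5 + (¾)*(-13) = -5 - 39/4 = -59/4)
2510233 + q(s(-31), 1792) = 2510233 - 59/4 = 10040873/4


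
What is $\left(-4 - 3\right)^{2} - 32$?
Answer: $17$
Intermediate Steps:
$\left(-4 - 3\right)^{2} - 32 = \left(-7\right)^{2} - 32 = 49 - 32 = 17$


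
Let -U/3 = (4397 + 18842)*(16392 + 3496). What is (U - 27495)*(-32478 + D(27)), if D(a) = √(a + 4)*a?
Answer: 45032669405298 - 37437098157*√31 ≈ 4.4824e+13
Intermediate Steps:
U = -1386531696 (U = -3*(4397 + 18842)*(16392 + 3496) = -69717*19888 = -3*462177232 = -1386531696)
D(a) = a*√(4 + a) (D(a) = √(4 + a)*a = a*√(4 + a))
(U - 27495)*(-32478 + D(27)) = (-1386531696 - 27495)*(-32478 + 27*√(4 + 27)) = -1386559191*(-32478 + 27*√31) = 45032669405298 - 37437098157*√31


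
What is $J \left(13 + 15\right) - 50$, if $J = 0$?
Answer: $-50$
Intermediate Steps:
$J \left(13 + 15\right) - 50 = 0 \left(13 + 15\right) - 50 = 0 \cdot 28 - 50 = 0 - 50 = -50$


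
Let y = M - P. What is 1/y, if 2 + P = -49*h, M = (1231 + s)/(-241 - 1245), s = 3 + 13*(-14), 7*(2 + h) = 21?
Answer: 743/37367 ≈ 0.019884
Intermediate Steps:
h = 1 (h = -2 + (⅐)*21 = -2 + 3 = 1)
s = -179 (s = 3 - 182 = -179)
M = -526/743 (M = (1231 - 179)/(-241 - 1245) = 1052/(-1486) = 1052*(-1/1486) = -526/743 ≈ -0.70794)
P = -51 (P = -2 - 49*1 = -2 - 49 = -51)
y = 37367/743 (y = -526/743 - 1*(-51) = -526/743 + 51 = 37367/743 ≈ 50.292)
1/y = 1/(37367/743) = 743/37367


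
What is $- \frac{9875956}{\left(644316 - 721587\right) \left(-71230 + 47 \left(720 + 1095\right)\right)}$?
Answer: $\frac{9875956}{1087589325} \approx 0.0090806$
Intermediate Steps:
$- \frac{9875956}{\left(644316 - 721587\right) \left(-71230 + 47 \left(720 + 1095\right)\right)} = - \frac{9875956}{\left(-77271\right) \left(-71230 + 47 \cdot 1815\right)} = - \frac{9875956}{\left(-77271\right) \left(-71230 + 85305\right)} = - \frac{9875956}{\left(-77271\right) 14075} = - \frac{9875956}{-1087589325} = \left(-9875956\right) \left(- \frac{1}{1087589325}\right) = \frac{9875956}{1087589325}$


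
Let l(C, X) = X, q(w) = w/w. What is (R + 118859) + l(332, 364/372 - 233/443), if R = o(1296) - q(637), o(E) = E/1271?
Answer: 200772547210/1689159 ≈ 1.1886e+5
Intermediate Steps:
o(E) = E/1271 (o(E) = E*(1/1271) = E/1271)
q(w) = 1
R = 25/1271 (R = (1/1271)*1296 - 1*1 = 1296/1271 - 1 = 25/1271 ≈ 0.019670)
(R + 118859) + l(332, 364/372 - 233/443) = (25/1271 + 118859) + (364/372 - 233/443) = 151069814/1271 + (364*(1/372) - 233*1/443) = 151069814/1271 + (91/93 - 233/443) = 151069814/1271 + 18644/41199 = 200772547210/1689159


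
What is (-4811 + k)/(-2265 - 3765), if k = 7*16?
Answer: 4699/6030 ≈ 0.77927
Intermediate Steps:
k = 112
(-4811 + k)/(-2265 - 3765) = (-4811 + 112)/(-2265 - 3765) = -4699/(-6030) = -4699*(-1/6030) = 4699/6030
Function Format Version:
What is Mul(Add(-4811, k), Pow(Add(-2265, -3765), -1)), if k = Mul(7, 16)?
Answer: Rational(4699, 6030) ≈ 0.77927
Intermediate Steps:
k = 112
Mul(Add(-4811, k), Pow(Add(-2265, -3765), -1)) = Mul(Add(-4811, 112), Pow(Add(-2265, -3765), -1)) = Mul(-4699, Pow(-6030, -1)) = Mul(-4699, Rational(-1, 6030)) = Rational(4699, 6030)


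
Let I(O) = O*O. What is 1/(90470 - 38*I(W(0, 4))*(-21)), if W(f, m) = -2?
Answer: 1/93662 ≈ 1.0677e-5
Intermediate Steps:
I(O) = O²
1/(90470 - 38*I(W(0, 4))*(-21)) = 1/(90470 - 38*(-2)²*(-21)) = 1/(90470 - 38*4*(-21)) = 1/(90470 - 152*(-21)) = 1/(90470 + 3192) = 1/93662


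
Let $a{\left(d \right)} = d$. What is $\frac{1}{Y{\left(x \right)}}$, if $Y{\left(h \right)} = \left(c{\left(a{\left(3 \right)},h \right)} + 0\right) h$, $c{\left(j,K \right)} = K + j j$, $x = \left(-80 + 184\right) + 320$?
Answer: $\frac{1}{183592} \approx 5.4469 \cdot 10^{-6}$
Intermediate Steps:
$x = 424$ ($x = 104 + 320 = 424$)
$c{\left(j,K \right)} = K + j^{2}$
$Y{\left(h \right)} = h \left(9 + h\right)$ ($Y{\left(h \right)} = \left(\left(h + 3^{2}\right) + 0\right) h = \left(\left(h + 9\right) + 0\right) h = \left(\left(9 + h\right) + 0\right) h = \left(9 + h\right) h = h \left(9 + h\right)$)
$\frac{1}{Y{\left(x \right)}} = \frac{1}{424 \left(9 + 424\right)} = \frac{1}{424 \cdot 433} = \frac{1}{183592}$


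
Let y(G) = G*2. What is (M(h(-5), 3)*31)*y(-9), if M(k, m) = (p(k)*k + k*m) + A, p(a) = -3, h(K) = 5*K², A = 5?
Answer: -2790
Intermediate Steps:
M(k, m) = 5 - 3*k + k*m (M(k, m) = (-3*k + k*m) + 5 = 5 - 3*k + k*m)
y(G) = 2*G
(M(h(-5), 3)*31)*y(-9) = ((5 - 15*(-5)² + (5*(-5)²)*3)*31)*(2*(-9)) = ((5 - 15*25 + (5*25)*3)*31)*(-18) = ((5 - 3*125 + 125*3)*31)*(-18) = ((5 - 375 + 375)*31)*(-18) = (5*31)*(-18) = 155*(-18) = -2790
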